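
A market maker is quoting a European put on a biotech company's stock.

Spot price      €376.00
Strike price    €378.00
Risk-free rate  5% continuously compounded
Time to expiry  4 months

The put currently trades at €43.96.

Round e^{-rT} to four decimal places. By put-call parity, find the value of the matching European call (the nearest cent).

e^(−rT) = e^(−0.05·0.3333) = 0.9835
Put-call parity: C − P = S − K·e^(−rT) = 376 − 378·0.9835 = 376 − 371.7630 = 4.2370
C = P + (C − P) = 43.96 + (4.2370) = 48.1970

€48.20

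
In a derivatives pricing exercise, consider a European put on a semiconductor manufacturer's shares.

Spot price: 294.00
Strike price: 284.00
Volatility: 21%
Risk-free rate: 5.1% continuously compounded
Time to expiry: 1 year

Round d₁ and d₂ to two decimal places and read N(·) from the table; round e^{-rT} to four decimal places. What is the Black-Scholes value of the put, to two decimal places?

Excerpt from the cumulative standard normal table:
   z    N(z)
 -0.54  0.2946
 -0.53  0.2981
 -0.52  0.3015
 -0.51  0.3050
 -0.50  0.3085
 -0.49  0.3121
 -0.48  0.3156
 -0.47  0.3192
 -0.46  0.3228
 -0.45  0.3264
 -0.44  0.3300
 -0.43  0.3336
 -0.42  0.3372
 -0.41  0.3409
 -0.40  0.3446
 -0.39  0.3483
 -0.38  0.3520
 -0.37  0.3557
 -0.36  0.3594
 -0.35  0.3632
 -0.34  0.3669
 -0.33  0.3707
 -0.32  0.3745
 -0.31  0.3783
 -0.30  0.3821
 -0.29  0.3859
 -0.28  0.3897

σ√T = 0.21·√1 = 0.2100
ln(S/K) + (r + σ²/2)T = ln(294/284) + (0.051 + 0.21²/2)·1 = 0.0346 + 0.0730 = 0.1077
d₁ = 0.1077 / 0.2100 = 0.5126 which rounds to 0.51
d₂ = d₁ − σ√T = 0.5126 − 0.2100 = 0.3026 which rounds to 0.30
e^(−rT) = e^(−0.051·1) = 0.9503
N(−d₂) = N(-0.30) = 0.3821;  N(−d₁) = N(-0.51) = 0.3050
P = 284·0.9503·0.3821 − 294·0.3050 = 103.1231 − 89.6700 = 13.4531

13.45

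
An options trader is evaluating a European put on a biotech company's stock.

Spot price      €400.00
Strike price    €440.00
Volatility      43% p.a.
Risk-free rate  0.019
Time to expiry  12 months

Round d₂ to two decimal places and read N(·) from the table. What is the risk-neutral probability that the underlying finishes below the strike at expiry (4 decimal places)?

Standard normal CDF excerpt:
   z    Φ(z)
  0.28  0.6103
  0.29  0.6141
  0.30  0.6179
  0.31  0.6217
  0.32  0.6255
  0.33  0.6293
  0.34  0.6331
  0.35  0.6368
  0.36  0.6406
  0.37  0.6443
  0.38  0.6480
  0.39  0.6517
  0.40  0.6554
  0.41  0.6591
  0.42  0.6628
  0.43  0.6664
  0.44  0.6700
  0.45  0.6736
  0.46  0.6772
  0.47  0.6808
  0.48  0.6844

0.6517

σ√T = 0.43 × 1.0000 = 0.4300
d₁ = [ln(400/440) + (0.019 + 0.43²/2)·1] / 0.4300 = [-0.0953 + 0.1114] / 0.4300 = 0.0375 ≈ 0.04
d₂ = d₁ − σ√T = 0.0375 − 0.4300 = -0.3925 ≈ -0.39
Risk-neutral Pr[S_T < K] = N(−d₂) = N(0.39) = 0.6517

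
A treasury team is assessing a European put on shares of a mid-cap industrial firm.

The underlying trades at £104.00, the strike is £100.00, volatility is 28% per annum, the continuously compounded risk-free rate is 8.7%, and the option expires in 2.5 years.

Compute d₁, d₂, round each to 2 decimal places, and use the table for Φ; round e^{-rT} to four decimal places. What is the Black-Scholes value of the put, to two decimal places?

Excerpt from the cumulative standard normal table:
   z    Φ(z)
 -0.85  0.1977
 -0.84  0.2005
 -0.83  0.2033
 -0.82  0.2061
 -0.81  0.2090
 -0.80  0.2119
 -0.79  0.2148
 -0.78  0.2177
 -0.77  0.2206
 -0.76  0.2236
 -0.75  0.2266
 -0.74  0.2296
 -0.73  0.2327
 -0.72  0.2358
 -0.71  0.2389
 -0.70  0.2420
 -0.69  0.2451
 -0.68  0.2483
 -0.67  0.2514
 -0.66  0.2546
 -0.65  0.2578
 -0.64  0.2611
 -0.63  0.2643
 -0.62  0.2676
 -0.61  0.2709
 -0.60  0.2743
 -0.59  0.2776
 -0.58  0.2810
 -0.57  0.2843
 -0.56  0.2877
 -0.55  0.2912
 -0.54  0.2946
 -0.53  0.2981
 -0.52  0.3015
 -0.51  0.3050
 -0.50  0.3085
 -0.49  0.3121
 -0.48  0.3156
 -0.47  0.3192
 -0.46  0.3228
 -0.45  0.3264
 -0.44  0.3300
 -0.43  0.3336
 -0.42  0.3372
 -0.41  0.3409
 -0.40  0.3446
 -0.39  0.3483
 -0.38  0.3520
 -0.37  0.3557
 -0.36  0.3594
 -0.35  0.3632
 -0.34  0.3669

£6.88

T = 2.5;  σ√T = 0.4427
d₁ = [ln(104/100) + (0.087 + ½·0.28²)·2.5] / (σ√T) = (0.0392 + 0.3155) / 0.4427 = 0.8012 ⇒ 0.80
d₂ = 0.8012 − 0.4427 = 0.3585 ⇒ 0.36
e^(−rT) = e^(−0.087·2.5) = 0.8045
N(−d₂) = N(-0.36) = 0.3594;  N(−d₁) = N(-0.80) = 0.2119
P = 100·0.8045·0.3594 − 104·0.2119 = 28.9137 − 22.0376 = 6.8761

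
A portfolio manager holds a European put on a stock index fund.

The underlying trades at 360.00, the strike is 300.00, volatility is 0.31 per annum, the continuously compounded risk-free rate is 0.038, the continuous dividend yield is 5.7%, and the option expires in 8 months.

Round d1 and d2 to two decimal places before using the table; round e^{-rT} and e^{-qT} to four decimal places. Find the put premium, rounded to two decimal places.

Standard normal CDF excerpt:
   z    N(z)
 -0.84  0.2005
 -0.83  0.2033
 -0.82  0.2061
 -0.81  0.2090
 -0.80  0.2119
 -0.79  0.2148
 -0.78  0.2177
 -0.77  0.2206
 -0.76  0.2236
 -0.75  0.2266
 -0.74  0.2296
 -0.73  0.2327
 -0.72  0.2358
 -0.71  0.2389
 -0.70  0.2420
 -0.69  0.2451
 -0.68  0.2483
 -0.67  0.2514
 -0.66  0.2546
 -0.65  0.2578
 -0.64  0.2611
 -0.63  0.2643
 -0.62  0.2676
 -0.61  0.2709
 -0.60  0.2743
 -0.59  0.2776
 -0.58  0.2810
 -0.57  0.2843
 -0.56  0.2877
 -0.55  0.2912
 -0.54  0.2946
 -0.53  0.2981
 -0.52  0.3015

σ√T = 0.31 × 0.8165 = 0.2531
d₁ = [ln(360/300) + (0.038 − 0.057 + ½·0.31²)·0.6667] / (σ√T) = (0.1823 + 0.0194) / 0.2531 = 0.7968 ≈ 0.80
d₂ = 0.7968 − 0.2531 = 0.5437 ≈ 0.54
exp(−qT) = exp(−0.057·0.6667) = 0.9627;  exp(−rT) = exp(−0.038·0.6667) = 0.9750
P = 300·0.9750·N(-0.54) − 360·0.9627·N(-0.80) = 300·0.9750·0.2946 − 360·0.9627·0.2119 = 86.1705 − 73.4386 = 12.7319

12.73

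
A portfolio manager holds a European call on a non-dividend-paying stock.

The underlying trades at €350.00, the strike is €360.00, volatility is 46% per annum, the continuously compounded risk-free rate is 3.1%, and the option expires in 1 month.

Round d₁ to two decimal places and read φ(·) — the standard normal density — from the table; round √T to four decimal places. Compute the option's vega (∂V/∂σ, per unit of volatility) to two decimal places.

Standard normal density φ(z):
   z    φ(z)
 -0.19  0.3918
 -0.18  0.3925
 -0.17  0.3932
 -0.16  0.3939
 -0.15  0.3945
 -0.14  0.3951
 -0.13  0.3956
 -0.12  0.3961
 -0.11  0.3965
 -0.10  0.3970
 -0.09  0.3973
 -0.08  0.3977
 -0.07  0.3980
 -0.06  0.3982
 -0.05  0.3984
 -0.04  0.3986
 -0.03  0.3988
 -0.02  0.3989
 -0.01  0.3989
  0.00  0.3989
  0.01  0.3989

39.97

σ√T = 0.46·√0.08333 = 0.1328
d₁ = [ln(350/360) + (0.031 + 0.46²/2)·0.08333] / 0.1328 = [-0.0282 + 0.0114] / 0.1328 = -0.1263 which rounds to -0.13
√T = √0.08333 = 0.2887
φ(d₁) = φ(-0.13) = 0.3956
vega = S·φ(d₁)·√T = 350·0.3956·0.2887 = 39.9734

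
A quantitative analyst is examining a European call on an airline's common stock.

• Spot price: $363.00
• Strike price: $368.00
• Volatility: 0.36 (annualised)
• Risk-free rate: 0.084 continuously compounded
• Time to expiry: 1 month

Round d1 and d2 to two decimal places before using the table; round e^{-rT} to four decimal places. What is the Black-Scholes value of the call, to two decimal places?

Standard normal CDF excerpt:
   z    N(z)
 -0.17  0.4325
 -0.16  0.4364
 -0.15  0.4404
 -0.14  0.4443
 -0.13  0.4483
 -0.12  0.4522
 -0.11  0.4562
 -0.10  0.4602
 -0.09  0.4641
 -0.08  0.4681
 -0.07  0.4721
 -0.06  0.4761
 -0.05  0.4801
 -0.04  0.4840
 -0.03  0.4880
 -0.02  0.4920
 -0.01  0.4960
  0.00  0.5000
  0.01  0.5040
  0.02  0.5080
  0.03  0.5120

σ√T = 0.36·√0.08333 = 0.1039
d₁ = [ln(363/368) + (0.084 + 0.36²/2)·0.08333] / 0.1039 = [-0.0137 + 0.0124] / 0.1039 = -0.0123 which rounds to -0.01
d₂ = d₁ − σ√T = -0.0123 − 0.1039 = -0.1162 which rounds to -0.12
e^(−rT) = e^(−0.084·0.08333) = 0.9930
N(d₁) = N(-0.01) = 0.4960;  N(d₂) = N(-0.12) = 0.4522
C = 363·0.4960 − 368·0.9930·0.4522 = 180.0480 − 165.2447 = 14.8033

$14.80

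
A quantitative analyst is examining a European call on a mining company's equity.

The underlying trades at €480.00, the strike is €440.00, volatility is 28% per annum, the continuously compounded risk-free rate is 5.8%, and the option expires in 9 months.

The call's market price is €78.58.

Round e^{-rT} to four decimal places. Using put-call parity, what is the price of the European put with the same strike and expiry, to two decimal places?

€19.84

e^(−rT) = e^(−0.058·0.75) = 0.9574
Put-call parity: C − P = S − K·e^(−rT) = 480 − 440·0.9574 = 480 − 421.2560 = 58.7440
P = C − (C − P) = 78.58 − (58.7440) = 19.8360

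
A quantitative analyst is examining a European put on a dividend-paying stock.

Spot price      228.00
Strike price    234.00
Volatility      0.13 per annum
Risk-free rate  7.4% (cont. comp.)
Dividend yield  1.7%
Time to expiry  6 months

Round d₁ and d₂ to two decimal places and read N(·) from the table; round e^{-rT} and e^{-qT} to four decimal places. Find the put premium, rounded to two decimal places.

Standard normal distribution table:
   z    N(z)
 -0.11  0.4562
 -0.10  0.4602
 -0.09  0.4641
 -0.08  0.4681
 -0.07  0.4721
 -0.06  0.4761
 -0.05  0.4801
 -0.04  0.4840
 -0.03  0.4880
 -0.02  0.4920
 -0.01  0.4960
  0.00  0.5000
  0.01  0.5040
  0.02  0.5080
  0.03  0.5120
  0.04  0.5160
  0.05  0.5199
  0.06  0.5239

7.83

σ√T = 0.13 × 0.7071 = 0.0919
d₁ = [ln(228/234) + (0.074 − 0.017 + 0.13²/2)·0.5] / 0.0919 = [-0.0260 + 0.0327] / 0.0919 = 0.0734 which rounds to 0.07
d₂ = d₁ − σ√T = 0.0734 − 0.0919 = -0.0185 which rounds to -0.02
e^(−qT) = e^(−0.017·0.5) = 0.9915;  e^(−rT) = e^(−0.074·0.5) = 0.9637
N(−d₂) = N(0.02) = 0.5080;  N(−d₁) = N(-0.07) = 0.4721
P = 234·0.9637·0.5080 − 228·0.9915·0.4721 = 114.5569 − 106.7239 = 7.8331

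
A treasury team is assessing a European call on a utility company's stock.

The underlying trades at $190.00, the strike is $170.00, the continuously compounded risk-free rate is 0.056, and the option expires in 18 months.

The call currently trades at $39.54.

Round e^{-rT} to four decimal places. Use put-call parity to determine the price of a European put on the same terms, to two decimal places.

$5.84

e^(−rT) = e^(−0.056·1.5) = 0.9194
Put-call parity: C − P = S − K·e^(−rT) = 190 − 170·0.9194 = 190 − 156.2980 = 33.7020
P = C − (C − P) = 39.54 − (33.7020) = 5.8380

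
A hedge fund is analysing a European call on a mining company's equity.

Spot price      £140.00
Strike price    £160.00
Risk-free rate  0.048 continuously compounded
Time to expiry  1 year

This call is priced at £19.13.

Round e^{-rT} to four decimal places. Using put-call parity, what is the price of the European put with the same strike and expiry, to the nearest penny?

£31.63

exp(−rT) = exp(−0.048·1) = 0.9531
Put-call parity: C − P = S − K·e^(−rT) = 140 − 160·0.9531 = 140 − 152.4960 = -12.4960
P = C − (C − P) = 19.13 − (-12.4960) = 31.6260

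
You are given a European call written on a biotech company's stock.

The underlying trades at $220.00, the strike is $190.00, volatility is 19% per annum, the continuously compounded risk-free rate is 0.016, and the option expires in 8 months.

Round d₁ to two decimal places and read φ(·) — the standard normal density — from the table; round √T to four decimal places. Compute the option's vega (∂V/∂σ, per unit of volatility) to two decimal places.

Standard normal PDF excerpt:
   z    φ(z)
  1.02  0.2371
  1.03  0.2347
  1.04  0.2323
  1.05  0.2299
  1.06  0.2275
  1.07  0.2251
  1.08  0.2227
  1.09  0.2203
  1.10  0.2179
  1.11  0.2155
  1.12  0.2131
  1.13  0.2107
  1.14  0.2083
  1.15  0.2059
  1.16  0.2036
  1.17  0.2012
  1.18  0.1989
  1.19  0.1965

39.57

σ√T = 0.19 × 0.8165 = 0.1551
d₁ = [ln(220/190) + (0.016 + 0.19²/2)·0.6667] / 0.1551 = [0.1466 + 0.0227] / 0.1551 = 1.0913 ≈ 1.09
√T = √0.6667 = 0.8165
φ(d₁) = φ(1.09) = 0.2203
vega = S·φ(d₁)·√T = 220·0.2203·0.8165 = 39.5725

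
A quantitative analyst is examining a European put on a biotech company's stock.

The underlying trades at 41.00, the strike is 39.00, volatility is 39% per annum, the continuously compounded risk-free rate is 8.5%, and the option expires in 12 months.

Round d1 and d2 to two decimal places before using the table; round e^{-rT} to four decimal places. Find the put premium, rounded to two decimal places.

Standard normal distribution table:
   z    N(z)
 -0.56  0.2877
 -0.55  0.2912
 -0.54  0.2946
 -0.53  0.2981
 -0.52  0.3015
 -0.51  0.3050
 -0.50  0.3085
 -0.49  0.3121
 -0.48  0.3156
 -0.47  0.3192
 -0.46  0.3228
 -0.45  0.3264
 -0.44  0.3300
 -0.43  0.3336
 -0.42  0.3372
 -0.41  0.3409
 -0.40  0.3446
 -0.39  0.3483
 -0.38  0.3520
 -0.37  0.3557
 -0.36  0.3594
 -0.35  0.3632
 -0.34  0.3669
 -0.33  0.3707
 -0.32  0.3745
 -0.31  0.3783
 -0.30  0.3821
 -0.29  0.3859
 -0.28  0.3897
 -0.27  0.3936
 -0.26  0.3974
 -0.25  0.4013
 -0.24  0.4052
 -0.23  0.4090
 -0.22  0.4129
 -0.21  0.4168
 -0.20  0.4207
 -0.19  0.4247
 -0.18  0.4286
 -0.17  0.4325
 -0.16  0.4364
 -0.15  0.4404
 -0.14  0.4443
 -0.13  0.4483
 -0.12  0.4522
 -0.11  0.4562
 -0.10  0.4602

T = 1;  σ√T = 0.3900
d₁ = [ln(41/39) + (0.085 + 0.39²/2)·1] / 0.3900 = [0.0500 + 0.1611] / 0.3900 = 0.5412 which rounds to 0.54
d₂ = d₁ − σ√T = 0.5412 − 0.3900 = 0.1512 which rounds to 0.15
e^(−rT) = e^(−0.085·1) = 0.9185
N(−d₂) = N(-0.15) = 0.4404;  N(−d₁) = N(-0.54) = 0.2946
P = 39·0.9185·0.4404 − 41·0.2946 = 15.7758 − 12.0786 = 3.6972

3.70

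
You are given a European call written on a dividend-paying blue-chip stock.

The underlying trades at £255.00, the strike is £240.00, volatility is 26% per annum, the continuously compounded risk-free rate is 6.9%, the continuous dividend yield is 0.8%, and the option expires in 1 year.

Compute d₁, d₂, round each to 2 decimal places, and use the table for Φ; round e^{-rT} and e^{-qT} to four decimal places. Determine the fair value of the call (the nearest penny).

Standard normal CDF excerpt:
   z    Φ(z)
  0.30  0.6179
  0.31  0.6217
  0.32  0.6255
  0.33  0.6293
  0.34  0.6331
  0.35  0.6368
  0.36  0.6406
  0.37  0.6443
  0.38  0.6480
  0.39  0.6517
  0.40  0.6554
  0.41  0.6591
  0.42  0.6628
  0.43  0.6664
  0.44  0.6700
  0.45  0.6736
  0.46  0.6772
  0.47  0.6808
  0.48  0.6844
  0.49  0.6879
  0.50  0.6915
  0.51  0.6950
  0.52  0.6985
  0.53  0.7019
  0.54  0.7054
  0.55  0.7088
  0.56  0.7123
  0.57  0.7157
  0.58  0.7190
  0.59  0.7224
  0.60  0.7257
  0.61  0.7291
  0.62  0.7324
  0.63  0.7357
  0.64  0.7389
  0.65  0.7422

T = 1;  σ√T = 0.2600
ln(S/K) + (r − q + σ²/2)T = ln(255/240) + (0.069 − 0.008 + 0.26²/2)·1 = 0.0606 + 0.0948 = 0.1554
d₁ = 0.1554 / 0.2600 = 0.5978 ≈ 0.60
d₂ = d₁ − σ√T = 0.5978 − 0.2600 = 0.3378 ≈ 0.34
exp(−qT) = exp(−0.008·1) = 0.9920;  exp(−rT) = exp(−0.069·1) = 0.9333
N(d₁) = N(0.60) = 0.7257;  N(d₂) = N(0.34) = 0.6331
C = 255·0.9920·0.7257 − 240·0.9333·0.6331 = 183.5731 − 141.8093 = 41.7637

£41.76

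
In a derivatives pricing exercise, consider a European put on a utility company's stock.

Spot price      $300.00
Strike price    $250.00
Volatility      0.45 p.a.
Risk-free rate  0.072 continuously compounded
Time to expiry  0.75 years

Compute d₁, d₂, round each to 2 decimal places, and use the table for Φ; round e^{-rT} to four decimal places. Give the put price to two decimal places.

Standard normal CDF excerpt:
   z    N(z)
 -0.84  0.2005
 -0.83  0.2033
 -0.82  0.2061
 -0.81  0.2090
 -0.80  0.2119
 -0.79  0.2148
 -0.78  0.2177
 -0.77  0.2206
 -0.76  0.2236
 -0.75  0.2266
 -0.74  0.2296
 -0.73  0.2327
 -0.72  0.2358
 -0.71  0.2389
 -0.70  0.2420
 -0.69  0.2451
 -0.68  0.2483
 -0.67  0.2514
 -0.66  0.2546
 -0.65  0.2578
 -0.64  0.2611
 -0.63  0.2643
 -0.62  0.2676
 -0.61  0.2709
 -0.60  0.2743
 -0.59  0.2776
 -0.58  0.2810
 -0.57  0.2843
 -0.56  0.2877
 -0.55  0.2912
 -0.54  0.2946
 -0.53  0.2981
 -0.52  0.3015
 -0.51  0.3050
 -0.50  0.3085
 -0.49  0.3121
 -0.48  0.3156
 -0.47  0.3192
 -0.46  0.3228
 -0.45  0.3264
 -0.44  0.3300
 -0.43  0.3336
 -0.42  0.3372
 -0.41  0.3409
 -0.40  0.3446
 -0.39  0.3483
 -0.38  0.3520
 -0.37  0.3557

σ√T = 0.45·√0.75 = 0.3897
d₁ = [ln(300/250) + (0.072 + 0.45²/2)·0.75] / 0.3897 = [0.1823 + 0.1299] / 0.3897 = 0.8013 → 0.80
d₂ = d₁ − σ√T = 0.8013 − 0.3897 = 0.4115 → 0.41
exp(−rT) = exp(−0.072·0.75) = 0.9474
P = 250·0.9474·N(-0.41) − 300·N(-0.80) = 250·0.9474·0.3409 − 300·0.2119 = 80.7422 − 63.5700 = 17.1722

$17.17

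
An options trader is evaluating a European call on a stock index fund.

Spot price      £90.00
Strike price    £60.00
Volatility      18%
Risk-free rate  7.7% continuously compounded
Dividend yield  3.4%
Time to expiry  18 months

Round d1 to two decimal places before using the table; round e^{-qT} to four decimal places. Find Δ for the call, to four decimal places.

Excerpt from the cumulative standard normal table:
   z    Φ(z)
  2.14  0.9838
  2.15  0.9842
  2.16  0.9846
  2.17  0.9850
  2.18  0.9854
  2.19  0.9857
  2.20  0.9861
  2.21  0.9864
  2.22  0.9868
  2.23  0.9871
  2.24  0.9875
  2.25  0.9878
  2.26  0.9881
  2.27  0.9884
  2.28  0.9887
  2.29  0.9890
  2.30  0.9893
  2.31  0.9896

0.9384

σ√T = 0.18 × 1.2247 = 0.2205
d₁ = [ln(90/60) + (0.077 − 0.034 + 0.18²/2)·1.5] / 0.2205 = [0.4055 + 0.0888] / 0.2205 = 2.2420 ⇒ 2.24
N(d₁) = N(2.24) = 0.9875
Δ_call = exp(−qT)·N(d₁) = 0.9503·0.9875 = 0.9384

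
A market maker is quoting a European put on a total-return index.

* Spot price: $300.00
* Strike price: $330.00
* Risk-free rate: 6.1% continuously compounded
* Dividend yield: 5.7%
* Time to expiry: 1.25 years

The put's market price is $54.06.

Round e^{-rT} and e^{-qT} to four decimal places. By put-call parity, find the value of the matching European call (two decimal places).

$27.64

exp(−qT) = exp(−0.057·1.25) = 0.9312;  exp(−rT) = exp(−0.061·1.25) = 0.9266
Put-call parity: C − P = S·e^(−qT) − K·e^(−rT) = 300·0.9312 − 330·0.9266 = 279.3600 − 305.7780 = -26.4180
C = P + (C − P) = 54.06 + (-26.4180) = 27.6420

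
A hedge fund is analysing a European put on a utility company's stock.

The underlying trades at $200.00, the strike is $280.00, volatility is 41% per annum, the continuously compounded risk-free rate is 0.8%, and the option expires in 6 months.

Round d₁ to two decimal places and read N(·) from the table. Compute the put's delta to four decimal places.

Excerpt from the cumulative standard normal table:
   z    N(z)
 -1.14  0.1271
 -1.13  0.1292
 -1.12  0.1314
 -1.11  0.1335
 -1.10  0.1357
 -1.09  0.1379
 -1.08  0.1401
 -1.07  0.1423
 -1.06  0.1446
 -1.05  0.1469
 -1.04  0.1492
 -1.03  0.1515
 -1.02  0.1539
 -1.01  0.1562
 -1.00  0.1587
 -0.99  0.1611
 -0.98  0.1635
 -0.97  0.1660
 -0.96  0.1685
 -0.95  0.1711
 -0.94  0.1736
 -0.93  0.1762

σ√T = 0.41·√0.5 = 0.2899
d₁ = [ln(200/280) + (0.008 + ½·0.41²)·0.5] / (σ√T) = (-0.3365 + 0.0460) / 0.2899 = -1.0018 → -1.00
N(d₁) = N(-1.00) = 0.1587
Δ_put = N(d₁) − 1 = 0.1587 − 1 = -0.8413

-0.8413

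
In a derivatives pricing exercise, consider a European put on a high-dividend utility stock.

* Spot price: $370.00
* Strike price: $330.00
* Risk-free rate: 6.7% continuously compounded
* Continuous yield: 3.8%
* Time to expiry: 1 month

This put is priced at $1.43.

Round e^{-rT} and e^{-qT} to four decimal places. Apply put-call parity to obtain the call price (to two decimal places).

$42.09

e^(−qT) = e^(−0.038·0.08333) = 0.9968;  e^(−rT) = e^(−0.067·0.08333) = 0.9944
Put-call parity: C − P = S·e^(−qT) − K·e^(−rT) = 370·0.9968 − 330·0.9944 = 368.8160 − 328.1520 = 40.6640
C = P + (C − P) = 1.43 + (40.6640) = 42.0940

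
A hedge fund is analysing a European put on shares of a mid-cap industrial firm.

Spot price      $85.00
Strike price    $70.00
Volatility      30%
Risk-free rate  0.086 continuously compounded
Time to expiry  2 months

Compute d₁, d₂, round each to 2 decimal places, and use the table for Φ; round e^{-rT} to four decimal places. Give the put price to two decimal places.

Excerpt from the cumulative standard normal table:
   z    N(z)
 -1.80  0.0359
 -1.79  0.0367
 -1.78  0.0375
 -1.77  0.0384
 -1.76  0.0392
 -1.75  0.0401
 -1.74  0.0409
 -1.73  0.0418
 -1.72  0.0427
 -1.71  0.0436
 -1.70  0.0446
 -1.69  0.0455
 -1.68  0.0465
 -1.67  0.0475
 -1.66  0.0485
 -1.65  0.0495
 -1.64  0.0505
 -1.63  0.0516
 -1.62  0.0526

$0.15

T = 0.1667;  σ√T = 0.1225
d₁ = [ln(85/70) + (0.086 + 0.3²/2)·0.1667] / 0.1225 = [0.1942 + 0.0218] / 0.1225 = 1.7635 ⇒ 1.76
d₂ = d₁ − σ√T = 1.7635 − 0.1225 = 1.6411 ⇒ 1.64
e^(−rT) = e^(−0.086·0.1667) = 0.9858
P = 70·0.9858·N(-1.64) − 85·N(-1.76) = 70·0.9858·0.0505 − 85·0.0392 = 3.4848 − 3.3320 = 0.1528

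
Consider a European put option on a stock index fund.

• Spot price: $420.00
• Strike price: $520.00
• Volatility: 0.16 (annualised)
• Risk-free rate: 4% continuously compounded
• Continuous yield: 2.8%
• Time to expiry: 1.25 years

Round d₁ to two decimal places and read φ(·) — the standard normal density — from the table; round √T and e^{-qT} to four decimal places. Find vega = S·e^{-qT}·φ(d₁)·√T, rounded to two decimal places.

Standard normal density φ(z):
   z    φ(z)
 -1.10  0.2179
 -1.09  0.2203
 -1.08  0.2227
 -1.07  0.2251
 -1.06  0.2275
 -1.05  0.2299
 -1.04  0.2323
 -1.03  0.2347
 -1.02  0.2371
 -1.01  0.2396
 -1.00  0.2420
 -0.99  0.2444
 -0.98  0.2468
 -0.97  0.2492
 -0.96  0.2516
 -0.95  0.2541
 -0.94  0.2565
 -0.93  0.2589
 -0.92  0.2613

σ√T = 0.16·√1.25 = 0.1789
d₁ = [ln(420/520) + (0.04 − 0.028 + ½·0.16²)·1.25] / (σ√T) = (-0.2136 + 0.0310) / 0.1789 = -1.0206 ⇒ -1.02
√T = √1.25 = 1.1180
φ(d₁) = φ(-1.02) = 0.2371
e^(−qT) = e^(−0.028·1.25) = 0.9656
vega = S·e^(−qT)·φ(d₁)·√T = 420·0.9656·0.2371·1.1180 = 107.5028
(Call and put vega coincide under Black-Scholes.)

107.50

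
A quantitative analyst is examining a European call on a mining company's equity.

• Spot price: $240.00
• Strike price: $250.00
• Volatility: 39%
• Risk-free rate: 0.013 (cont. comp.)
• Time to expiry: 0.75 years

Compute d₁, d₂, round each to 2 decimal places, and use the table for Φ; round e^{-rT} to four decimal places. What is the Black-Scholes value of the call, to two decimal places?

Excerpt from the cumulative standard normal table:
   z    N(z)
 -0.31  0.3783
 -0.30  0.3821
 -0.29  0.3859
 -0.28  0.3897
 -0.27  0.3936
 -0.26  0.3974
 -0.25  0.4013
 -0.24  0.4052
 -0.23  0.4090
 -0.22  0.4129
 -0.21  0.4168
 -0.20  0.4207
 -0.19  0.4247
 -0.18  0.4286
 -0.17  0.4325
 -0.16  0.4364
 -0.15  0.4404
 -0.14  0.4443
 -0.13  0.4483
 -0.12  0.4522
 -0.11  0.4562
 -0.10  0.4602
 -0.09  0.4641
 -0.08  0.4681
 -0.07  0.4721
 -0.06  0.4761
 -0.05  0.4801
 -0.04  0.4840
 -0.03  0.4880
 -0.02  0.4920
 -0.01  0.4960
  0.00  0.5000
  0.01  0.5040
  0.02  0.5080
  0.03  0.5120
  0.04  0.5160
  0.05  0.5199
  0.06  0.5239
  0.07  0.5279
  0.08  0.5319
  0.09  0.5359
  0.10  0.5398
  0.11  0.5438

T = 0.75;  σ√T = 0.3377
d₁ = [ln(240/250) + (0.013 + 0.39²/2)·0.75] / 0.3377 = [-0.0408 + 0.0668] / 0.3377 = 0.0769 ⇒ 0.08
d₂ = d₁ − σ√T = 0.0769 − 0.3377 = -0.2609 ⇒ -0.26
exp(−rT) = exp(−0.013·0.75) = 0.9903
N(d₁) = N(0.08) = 0.5319;  N(d₂) = N(-0.26) = 0.3974
C = 240·0.5319 − 250·0.9903·0.3974 = 127.6560 − 98.3863 = 29.2697

$29.27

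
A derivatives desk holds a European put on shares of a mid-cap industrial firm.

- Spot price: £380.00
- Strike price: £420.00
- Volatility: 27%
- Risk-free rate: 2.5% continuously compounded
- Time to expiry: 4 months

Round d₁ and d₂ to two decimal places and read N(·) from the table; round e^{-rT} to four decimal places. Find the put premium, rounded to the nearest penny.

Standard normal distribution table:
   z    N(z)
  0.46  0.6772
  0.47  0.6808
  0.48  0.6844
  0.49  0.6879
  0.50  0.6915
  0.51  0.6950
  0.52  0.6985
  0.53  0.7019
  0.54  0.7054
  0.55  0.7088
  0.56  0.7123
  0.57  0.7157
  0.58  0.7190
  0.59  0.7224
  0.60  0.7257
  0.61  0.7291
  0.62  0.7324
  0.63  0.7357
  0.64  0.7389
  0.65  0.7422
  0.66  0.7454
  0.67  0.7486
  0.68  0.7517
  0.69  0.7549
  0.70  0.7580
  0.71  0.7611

σ√T = 0.27 × 0.5774 = 0.1559
ln(S/K) + (r + σ²/2)T = ln(380/420) + (0.025 + 0.27²/2)·0.3333 = -0.1001 + 0.0205 = -0.0796
d₁ = -0.0796 / 0.1559 = -0.5106 → -0.51
d₂ = d₁ − σ√T = -0.5106 − 0.1559 = -0.6665 → -0.67
e^(−rT) = e^(−0.025·0.3333) = 0.9917
N(−d₂) = N(0.67) = 0.7486;  N(−d₁) = N(0.51) = 0.6950
P = 420·0.9917·0.7486 − 380·0.6950 = 311.8024 − 264.1000 = 47.7024

£47.70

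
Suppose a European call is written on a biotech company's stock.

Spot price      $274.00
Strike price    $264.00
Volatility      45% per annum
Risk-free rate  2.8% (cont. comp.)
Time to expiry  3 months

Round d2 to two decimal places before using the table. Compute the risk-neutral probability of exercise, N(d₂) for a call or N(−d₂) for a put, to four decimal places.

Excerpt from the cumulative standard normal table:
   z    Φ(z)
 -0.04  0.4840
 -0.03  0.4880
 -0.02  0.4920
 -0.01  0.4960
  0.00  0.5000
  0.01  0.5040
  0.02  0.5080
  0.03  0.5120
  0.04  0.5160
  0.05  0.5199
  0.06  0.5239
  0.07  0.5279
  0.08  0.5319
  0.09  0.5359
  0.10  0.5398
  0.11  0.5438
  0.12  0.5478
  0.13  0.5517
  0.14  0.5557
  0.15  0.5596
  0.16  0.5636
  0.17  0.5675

σ√T = 0.45·√0.25 = 0.2250
d₁ = [ln(274/264) + (0.028 + 0.45²/2)·0.25] / 0.2250 = [0.0372 + 0.0323] / 0.2250 = 0.3089 ⇒ 0.31
d₂ = d₁ − σ√T = 0.3089 − 0.2250 = 0.0839 ⇒ 0.08
Pr(exercise) under Q = N(d₂) = 0.5319

0.5319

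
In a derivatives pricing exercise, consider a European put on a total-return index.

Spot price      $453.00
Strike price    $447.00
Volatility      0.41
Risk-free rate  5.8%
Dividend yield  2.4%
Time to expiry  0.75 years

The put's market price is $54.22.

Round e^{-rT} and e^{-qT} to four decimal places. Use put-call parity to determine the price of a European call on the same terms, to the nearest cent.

exp(−qT) = exp(−0.024·0.75) = 0.9822;  exp(−rT) = exp(−0.058·0.75) = 0.9574
Put-call parity: C − P = S·e^(−qT) − K·e^(−rT) = 453·0.9822 − 447·0.9574 = 444.9366 − 427.9578 = 16.9788
C = P + (C − P) = 54.22 + (16.9788) = 71.1988

$71.20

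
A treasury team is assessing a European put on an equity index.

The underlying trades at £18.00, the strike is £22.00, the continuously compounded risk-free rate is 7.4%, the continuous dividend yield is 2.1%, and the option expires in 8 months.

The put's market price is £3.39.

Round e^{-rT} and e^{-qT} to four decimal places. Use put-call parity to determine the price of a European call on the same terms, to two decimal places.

£0.20

e^(−qT) = e^(−0.021·0.6667) = 0.9861;  e^(−rT) = e^(−0.074·0.6667) = 0.9519
Put-call parity: C − P = S·e^(−qT) − K·e^(−rT) = 18·0.9861 − 22·0.9519 = 17.7498 − 20.9418 = -3.1920
C = P + (C − P) = 3.39 + (-3.1920) = 0.1980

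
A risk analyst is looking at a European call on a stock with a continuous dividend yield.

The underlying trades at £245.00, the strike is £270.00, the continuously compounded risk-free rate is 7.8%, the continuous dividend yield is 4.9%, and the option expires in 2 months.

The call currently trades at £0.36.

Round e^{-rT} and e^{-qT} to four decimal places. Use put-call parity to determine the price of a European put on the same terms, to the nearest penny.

exp(−qT) = exp(−0.049·0.1667) = 0.9919;  exp(−rT) = exp(−0.078·0.1667) = 0.9871
Put-call parity: C − P = S·e^(−qT) − K·e^(−rT) = 245·0.9919 − 270·0.9871 = 243.0155 − 266.5170 = -23.5015
P = C − (C − P) = 0.36 − (-23.5015) = 23.8615

£23.86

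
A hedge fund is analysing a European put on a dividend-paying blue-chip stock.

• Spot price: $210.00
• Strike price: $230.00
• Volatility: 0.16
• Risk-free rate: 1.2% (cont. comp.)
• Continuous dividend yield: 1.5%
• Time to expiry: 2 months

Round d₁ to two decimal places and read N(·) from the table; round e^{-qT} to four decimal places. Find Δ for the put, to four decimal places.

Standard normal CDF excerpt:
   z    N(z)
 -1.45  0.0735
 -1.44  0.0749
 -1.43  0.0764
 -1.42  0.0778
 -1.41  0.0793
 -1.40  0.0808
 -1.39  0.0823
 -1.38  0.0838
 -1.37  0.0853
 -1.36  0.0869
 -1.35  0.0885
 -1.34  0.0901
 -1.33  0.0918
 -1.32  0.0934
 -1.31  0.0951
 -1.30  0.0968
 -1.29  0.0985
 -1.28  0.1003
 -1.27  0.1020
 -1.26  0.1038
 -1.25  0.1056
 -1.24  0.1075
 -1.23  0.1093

-0.9124

σ√T = 0.16 × 0.4082 = 0.0653
d₁ = [ln(210/230) + (0.012 − 0.015 + 0.16²/2)·0.1667] / 0.0653 = [-0.0910 + 0.0016] / 0.0653 = -1.3677 ⇒ -1.37
N(d₁) = N(-1.37) = 0.0853
Δ_put = e^(−qT)·(N(d₁) − 1) = 0.9975·(0.0853 − 1) = -0.9124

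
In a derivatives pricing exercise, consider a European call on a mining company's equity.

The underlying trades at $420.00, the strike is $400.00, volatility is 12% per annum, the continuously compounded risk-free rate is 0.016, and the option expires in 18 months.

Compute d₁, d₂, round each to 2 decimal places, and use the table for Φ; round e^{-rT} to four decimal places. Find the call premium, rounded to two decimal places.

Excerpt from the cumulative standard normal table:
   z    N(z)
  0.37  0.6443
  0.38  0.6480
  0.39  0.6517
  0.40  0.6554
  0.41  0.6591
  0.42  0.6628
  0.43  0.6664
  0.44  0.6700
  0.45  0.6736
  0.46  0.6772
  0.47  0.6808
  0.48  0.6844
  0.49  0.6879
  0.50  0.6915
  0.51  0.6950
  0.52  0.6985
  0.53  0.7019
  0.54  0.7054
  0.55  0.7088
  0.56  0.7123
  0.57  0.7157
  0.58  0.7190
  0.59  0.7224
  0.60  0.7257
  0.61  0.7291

T = 1.5;  σ√T = 0.1470
d₁ = [ln(420/400) + (0.016 + 0.12²/2)·1.5] / 0.1470 = [0.0488 + 0.0348] / 0.1470 = 0.5688 which rounds to 0.57
d₂ = d₁ − σ√T = 0.5688 − 0.1470 = 0.4218 which rounds to 0.42
e^(−rT) = e^(−0.016·1.5) = 0.9763
N(d₁) = N(0.57) = 0.7157;  N(d₂) = N(0.42) = 0.6628
C = 420·0.7157 − 400·0.9763·0.6628 = 300.5940 − 258.8367 = 41.7573

$41.76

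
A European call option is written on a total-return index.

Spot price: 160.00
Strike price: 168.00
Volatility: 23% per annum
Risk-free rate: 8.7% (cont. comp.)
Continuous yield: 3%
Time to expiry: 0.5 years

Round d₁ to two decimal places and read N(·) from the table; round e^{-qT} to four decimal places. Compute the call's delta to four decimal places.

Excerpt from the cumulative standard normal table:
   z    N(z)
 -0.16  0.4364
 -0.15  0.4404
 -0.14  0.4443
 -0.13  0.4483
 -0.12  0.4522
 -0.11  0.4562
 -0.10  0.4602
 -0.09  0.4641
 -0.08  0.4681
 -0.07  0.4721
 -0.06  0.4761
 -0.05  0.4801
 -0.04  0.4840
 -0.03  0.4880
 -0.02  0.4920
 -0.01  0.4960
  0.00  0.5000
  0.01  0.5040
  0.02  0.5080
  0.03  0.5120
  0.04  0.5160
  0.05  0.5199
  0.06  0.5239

σ√T = 0.23 × 0.7071 = 0.1626
d₁ = [ln(160/168) + (0.087 − 0.03 + ½·0.23²)·0.5] / (σ√T) = (-0.0488 + 0.0417) / 0.1626 = -0.0434 ⇒ -0.04
N(d₁) = N(-0.04) = 0.4840
Δ_call = exp(−qT)·N(d₁) = 0.9851·0.4840 = 0.4768

0.4768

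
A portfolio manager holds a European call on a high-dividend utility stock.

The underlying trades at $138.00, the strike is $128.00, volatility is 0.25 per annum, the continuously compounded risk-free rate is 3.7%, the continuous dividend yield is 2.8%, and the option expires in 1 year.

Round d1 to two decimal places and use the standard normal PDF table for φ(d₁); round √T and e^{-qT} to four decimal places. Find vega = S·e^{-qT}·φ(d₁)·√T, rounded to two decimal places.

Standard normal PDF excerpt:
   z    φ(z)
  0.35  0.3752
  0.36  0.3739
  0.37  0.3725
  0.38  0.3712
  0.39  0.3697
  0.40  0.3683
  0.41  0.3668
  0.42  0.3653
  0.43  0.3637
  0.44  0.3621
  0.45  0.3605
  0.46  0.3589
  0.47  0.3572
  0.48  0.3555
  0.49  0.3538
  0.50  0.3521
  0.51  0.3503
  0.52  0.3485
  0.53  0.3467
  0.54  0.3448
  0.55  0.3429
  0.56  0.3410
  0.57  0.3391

48.16

T = 1;  σ√T = 0.2500
d₁ = [ln(138/128) + (0.037 − 0.028 + 0.25²/2)·1] / 0.2500 = [0.0752 + 0.0402] / 0.2500 = 0.4619 which rounds to 0.46
√T = √1 = 1.0000
φ(d₁) = φ(0.46) = 0.3589
exp(−qT) = exp(−0.028·1) = 0.9724
vega = S·exp(−qT)·φ(d₁)·√T = 138·0.9724·0.3589·1.0000 = 48.1612
(Vega is the same for a European call and put with the same parameters.)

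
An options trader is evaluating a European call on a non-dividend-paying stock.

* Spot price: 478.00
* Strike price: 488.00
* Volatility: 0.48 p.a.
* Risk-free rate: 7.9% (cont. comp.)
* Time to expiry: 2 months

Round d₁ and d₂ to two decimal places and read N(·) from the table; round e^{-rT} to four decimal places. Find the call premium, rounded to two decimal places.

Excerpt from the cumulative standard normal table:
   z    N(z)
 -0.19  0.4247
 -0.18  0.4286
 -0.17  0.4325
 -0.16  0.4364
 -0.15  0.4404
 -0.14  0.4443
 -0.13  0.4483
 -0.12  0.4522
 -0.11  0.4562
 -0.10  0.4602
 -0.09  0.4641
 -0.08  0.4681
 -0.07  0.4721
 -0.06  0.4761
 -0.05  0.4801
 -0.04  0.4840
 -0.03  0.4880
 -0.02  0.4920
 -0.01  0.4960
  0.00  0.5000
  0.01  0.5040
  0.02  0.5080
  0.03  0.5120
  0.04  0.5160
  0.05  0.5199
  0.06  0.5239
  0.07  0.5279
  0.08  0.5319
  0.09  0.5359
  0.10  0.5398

T = 0.1667;  σ√T = 0.1960
d₁ = [ln(478/488) + (0.079 + 0.48²/2)·0.1667] / 0.1960 = [-0.0207 + 0.0324] / 0.1960 = 0.0595 ≈ 0.06
d₂ = d₁ − σ√T = 0.0595 − 0.1960 = -0.1364 ≈ -0.14
e^(−rT) = e^(−0.079·0.1667) = 0.9869
N(d₁) = N(0.06) = 0.5239;  N(d₂) = N(-0.14) = 0.4443
C = 478·0.5239 − 488·0.9869·0.4443 = 250.4242 − 213.9781 = 36.4461

36.45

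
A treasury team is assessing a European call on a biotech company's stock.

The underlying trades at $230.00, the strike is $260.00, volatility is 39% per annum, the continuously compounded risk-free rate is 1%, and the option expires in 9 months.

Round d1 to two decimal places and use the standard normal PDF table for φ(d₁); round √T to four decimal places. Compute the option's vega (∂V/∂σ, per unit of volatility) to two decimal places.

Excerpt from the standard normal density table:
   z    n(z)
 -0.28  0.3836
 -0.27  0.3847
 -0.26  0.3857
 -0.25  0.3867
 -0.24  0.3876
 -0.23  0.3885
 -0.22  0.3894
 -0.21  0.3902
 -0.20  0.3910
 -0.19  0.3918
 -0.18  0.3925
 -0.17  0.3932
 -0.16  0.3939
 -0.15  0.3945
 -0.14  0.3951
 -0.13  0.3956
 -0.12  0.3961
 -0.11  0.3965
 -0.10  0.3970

78.32

σ√T = 0.39 × 0.8660 = 0.3377
d₁ = [ln(230/260) + (0.01 + ½·0.39²)·0.75] / (σ√T) = (-0.1226 + 0.0645) / 0.3377 = -0.1719 which rounds to -0.17
√T = √0.75 = 0.8660
φ(d₁) = φ(-0.17) = 0.3932
vega = S·φ(d₁)·√T = 230·0.3932·0.8660 = 78.3176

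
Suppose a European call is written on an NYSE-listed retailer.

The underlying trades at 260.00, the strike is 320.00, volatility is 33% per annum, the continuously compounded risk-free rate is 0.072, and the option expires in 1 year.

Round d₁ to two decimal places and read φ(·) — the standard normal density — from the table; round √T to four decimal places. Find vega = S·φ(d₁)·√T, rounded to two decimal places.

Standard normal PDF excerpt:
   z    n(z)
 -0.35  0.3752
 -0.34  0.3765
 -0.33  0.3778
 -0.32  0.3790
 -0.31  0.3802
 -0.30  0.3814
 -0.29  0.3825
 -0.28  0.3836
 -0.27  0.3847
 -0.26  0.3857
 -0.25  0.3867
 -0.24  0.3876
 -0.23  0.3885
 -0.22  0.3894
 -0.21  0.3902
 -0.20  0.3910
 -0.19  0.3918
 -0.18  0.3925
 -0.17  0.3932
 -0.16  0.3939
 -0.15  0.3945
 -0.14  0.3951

σ√T = 0.33·√1 = 0.3300
ln(S/K) + (r + σ²/2)T = ln(260/320) + (0.072 + 0.33²/2)·1 = -0.2076 + 0.1265 = -0.0812
d₁ = -0.0812 / 0.3300 = -0.2460 ⇒ -0.25
√T = √1 = 1.0000
φ(d₁) = φ(-0.25) = 0.3867
vega = S·φ(d₁)·√T = 260·0.3867·1.0000 = 100.5420

100.54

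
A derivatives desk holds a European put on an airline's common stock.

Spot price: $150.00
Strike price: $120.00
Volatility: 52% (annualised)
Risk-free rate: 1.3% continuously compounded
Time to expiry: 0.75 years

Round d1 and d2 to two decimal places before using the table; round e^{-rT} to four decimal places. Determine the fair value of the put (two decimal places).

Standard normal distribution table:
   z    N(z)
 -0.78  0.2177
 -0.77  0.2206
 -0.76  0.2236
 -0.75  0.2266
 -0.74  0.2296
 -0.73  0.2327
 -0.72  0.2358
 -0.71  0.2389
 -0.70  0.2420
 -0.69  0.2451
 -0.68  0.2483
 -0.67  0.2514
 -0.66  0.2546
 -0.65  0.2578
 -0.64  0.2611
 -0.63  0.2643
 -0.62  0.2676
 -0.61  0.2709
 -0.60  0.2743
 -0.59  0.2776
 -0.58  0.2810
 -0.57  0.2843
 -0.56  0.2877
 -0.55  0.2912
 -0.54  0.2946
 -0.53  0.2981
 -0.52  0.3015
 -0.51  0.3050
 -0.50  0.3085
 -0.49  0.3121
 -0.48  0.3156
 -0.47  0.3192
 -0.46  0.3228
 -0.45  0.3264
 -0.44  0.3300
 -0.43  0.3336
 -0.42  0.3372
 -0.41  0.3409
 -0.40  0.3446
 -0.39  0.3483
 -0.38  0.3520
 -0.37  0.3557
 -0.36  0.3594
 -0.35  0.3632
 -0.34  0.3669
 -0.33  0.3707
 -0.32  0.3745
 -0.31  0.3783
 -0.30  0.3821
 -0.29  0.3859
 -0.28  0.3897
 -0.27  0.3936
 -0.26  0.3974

$11.42

T = 0.75;  σ√T = 0.4503
d₁ = [ln(150/120) + (0.013 + 0.52²/2)·0.75] / 0.4503 = [0.2231 + 0.1112] / 0.4503 = 0.7423 ≈ 0.74
d₂ = d₁ − σ√T = 0.7423 − 0.4503 = 0.2920 ≈ 0.29
exp(−rT) = exp(−0.013·0.75) = 0.9903
N(−d₂) = N(-0.29) = 0.3859;  N(−d₁) = N(-0.74) = 0.2296
P = 120·0.9903·0.3859 − 150·0.2296 = 45.8588 − 34.4400 = 11.4188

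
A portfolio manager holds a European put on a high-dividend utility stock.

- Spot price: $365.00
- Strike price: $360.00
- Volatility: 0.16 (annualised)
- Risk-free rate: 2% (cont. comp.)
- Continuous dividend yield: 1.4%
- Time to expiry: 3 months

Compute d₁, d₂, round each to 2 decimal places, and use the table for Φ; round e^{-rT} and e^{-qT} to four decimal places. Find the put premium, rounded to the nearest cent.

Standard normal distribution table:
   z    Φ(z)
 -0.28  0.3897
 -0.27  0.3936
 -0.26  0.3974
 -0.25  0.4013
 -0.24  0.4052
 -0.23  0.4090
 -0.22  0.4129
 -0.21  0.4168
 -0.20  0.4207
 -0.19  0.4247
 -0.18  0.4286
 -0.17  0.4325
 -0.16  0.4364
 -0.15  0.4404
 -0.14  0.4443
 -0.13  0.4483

σ√T = 0.16 × 0.5000 = 0.0800
d₁ = [ln(365/360) + (0.02 − 0.014 + 0.16²/2)·0.25] / 0.0800 = [0.0138 + 0.0047] / 0.0800 = 0.2312 → 0.23
d₂ = d₁ − σ√T = 0.2312 − 0.0800 = 0.1512 → 0.15
e^(−qT) = e^(−0.014·0.25) = 0.9965;  e^(−rT) = e^(−0.02·0.25) = 0.9950
P = 360·0.9950·N(-0.15) − 365·0.9965·N(-0.23) = 360·0.9950·0.4404 − 365·0.9965·0.4090 = 157.7513 − 148.7625 = 8.9888

$8.99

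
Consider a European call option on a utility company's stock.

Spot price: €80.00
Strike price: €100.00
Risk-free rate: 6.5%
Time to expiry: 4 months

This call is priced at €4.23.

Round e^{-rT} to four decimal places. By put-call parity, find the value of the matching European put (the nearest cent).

€22.09

exp(−rT) = exp(−0.065·0.3333) = 0.9786
Put-call parity: C − P = S − K·e^(−rT) = 80 − 100·0.9786 = 80 − 97.8600 = -17.8600
P = C − (C − P) = 4.23 − (-17.8600) = 22.0900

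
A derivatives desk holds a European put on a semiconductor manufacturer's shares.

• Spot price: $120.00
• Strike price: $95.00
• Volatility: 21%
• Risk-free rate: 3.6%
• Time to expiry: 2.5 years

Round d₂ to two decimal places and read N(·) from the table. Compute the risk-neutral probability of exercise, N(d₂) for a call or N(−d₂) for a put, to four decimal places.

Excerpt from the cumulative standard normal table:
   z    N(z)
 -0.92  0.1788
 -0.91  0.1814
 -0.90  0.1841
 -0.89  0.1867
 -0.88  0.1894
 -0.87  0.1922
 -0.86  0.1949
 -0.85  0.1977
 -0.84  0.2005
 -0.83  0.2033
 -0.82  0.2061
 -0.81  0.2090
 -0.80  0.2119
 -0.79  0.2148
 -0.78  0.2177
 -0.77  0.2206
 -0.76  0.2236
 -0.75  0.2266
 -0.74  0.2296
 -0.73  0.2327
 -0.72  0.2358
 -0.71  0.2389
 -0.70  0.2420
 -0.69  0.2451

0.2090

σ√T = 0.21·√2.5 = 0.3320
ln(S/K) + (r + σ²/2)T = ln(120/95) + (0.036 + 0.21²/2)·2.5 = 0.2336 + 0.1451 = 0.3787
d₁ = 0.3787 / 0.3320 = 1.1406 → 1.14
d₂ = d₁ − σ√T = 1.1406 − 0.3320 = 0.8086 → 0.81
Pr(exercise) under Q = N(−d₂) = N(-0.81) = 0.2090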